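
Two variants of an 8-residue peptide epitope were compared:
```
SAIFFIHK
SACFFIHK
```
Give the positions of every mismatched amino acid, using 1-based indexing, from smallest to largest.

Scanning 1-based: 3: I/C.

3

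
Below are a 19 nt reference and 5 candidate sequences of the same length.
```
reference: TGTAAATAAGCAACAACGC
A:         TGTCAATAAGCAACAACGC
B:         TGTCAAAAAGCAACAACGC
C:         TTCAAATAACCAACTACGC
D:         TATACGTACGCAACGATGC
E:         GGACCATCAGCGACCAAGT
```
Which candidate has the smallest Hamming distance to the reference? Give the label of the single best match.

A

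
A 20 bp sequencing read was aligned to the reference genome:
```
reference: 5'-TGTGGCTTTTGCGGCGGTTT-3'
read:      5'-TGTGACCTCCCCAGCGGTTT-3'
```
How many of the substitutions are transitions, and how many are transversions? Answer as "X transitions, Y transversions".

Mismatches (1-based):
position 5: G→A (purine→purine, transition)
position 7: T→C (pyrimidine→pyrimidine, transition)
position 9: T→C (pyrimidine→pyrimidine, transition)
position 10: T→C (pyrimidine→pyrimidine, transition)
position 11: G→C (purine→pyrimidine, transversion)
position 13: G→A (purine→purine, transition)

5 transitions, 1 transversion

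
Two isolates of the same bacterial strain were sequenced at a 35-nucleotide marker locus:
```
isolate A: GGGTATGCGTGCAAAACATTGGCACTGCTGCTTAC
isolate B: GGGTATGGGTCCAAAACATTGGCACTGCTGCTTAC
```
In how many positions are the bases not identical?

The sequences differ at positions 8, 11 (1-based) — 2 in total.

2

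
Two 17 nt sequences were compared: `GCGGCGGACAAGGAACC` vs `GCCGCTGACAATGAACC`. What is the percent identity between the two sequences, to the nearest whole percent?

Mismatches at positions 3, 6, 12 (1-based): 3 of 17.
Identical positions: 14/17 = 82.35% → 82%.

82%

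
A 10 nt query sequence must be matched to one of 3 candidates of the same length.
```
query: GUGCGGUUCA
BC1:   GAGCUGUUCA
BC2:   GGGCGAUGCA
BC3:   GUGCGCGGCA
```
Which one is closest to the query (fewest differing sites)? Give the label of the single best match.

BC1

BC1 differs at 2 sites; BC2 differs at 3 sites; BC3 differs at 3 sites. The closest is BC1.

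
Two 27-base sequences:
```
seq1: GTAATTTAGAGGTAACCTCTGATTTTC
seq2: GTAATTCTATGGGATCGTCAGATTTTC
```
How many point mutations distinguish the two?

8

Comparing position by position, 8 bases differ: 7 (T/C), 8 (A/T), 9 (G/A), 10 (A/T), 13 (T/G), 15 (A/T), 17 (C/G), 20 (T/A).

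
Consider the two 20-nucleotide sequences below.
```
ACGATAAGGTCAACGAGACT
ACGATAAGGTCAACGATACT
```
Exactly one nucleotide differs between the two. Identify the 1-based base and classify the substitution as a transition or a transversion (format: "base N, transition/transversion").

base 17, transversion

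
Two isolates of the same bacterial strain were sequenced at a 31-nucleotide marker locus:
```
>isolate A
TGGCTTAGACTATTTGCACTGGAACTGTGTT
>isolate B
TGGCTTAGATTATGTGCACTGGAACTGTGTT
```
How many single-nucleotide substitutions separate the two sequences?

2

The sequences differ at positions 10, 14 (1-based) — 2 in total.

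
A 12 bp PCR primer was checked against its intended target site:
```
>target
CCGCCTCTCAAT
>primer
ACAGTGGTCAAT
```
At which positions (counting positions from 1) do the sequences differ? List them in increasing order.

Scanning 1-based: 1: C/A; 3: G/A; 4: C/G; 5: C/T; 6: T/G; 7: C/G.

1, 3, 4, 5, 6, 7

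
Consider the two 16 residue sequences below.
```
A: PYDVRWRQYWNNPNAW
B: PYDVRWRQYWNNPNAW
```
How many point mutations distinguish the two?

The two sequences are identical at every position.

0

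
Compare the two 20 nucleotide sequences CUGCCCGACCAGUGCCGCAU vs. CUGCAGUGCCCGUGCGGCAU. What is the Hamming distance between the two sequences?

6

Mismatches (1-based): site 5: C→A; site 6: C→G; site 7: G→U; site 8: A→G; site 11: A→C; site 16: C→G.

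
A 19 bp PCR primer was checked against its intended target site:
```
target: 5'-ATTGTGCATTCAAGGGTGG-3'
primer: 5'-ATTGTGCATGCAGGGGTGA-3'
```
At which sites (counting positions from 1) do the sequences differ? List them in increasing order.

10, 13, 19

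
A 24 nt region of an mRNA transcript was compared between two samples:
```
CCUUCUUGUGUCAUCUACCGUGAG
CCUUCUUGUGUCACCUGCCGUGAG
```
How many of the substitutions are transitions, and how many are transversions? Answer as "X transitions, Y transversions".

Transitions (purine↔purine or pyrimidine↔pyrimidine): 14 U→C, 17 A→G.
Transversions (purine↔pyrimidine): none.

2 transitions, 0 transversions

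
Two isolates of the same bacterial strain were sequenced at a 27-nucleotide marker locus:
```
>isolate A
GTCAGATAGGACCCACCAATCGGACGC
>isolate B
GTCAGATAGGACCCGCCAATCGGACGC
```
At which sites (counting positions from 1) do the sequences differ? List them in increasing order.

Differences at site 15 (A→G).

15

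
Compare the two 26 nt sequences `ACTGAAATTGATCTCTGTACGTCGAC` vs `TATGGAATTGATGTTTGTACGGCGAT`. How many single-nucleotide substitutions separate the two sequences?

Mismatches (1-based): position 1: A→T; position 2: C→A; position 5: A→G; position 13: C→G; position 15: C→T; position 22: T→G; position 26: C→T.

7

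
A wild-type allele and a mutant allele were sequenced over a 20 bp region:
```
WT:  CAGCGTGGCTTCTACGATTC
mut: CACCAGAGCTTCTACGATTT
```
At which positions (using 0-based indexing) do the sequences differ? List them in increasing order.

Scanning 0-based: 2: G/C; 4: G/A; 5: T/G; 6: G/A; 19: C/T.

2, 4, 5, 6, 19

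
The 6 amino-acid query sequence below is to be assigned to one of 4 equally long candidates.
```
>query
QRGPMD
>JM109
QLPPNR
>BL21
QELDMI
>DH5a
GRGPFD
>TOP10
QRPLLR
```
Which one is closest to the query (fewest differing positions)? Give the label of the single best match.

DH5a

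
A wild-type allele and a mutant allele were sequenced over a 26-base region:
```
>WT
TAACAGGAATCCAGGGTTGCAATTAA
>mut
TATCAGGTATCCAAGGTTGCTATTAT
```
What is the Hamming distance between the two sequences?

The sequences differ at positions 3, 8, 14, 21, 26 (1-based) — 5 in total.

5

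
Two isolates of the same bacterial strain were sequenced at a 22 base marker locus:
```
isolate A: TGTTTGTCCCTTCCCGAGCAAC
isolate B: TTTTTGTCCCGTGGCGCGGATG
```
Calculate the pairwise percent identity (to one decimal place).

Mismatches at positions 2, 11, 13, 14, 17, 19, 21, 22 (1-based): 8 of 22.
Identical positions: 14/22 = 63.64% → 63.6%.

63.6%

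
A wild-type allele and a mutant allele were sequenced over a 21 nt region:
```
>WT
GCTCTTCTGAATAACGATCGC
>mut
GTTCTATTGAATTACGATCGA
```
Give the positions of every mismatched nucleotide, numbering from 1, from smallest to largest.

2, 6, 7, 13, 21

Scanning 1-based: 2: C/T; 6: T/A; 7: C/T; 13: A/T; 21: C/A.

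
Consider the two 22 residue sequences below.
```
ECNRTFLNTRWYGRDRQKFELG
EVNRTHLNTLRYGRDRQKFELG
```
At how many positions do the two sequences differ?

4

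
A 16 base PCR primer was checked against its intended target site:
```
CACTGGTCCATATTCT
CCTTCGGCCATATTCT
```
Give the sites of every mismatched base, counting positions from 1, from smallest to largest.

Differences at site 2 (A→C), site 3 (C→T), site 5 (G→C), site 7 (T→G).

2, 3, 5, 7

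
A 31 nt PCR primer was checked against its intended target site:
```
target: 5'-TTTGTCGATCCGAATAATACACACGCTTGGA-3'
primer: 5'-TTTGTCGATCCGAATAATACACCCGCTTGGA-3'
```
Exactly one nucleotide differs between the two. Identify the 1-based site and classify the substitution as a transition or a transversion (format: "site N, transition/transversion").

site 23, transversion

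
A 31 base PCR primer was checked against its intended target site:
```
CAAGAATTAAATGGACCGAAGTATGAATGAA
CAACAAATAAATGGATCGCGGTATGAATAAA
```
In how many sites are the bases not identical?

Mismatches (1-based): site 4: G→C; site 7: T→A; site 16: C→T; site 19: A→C; site 20: A→G; site 29: G→A.

6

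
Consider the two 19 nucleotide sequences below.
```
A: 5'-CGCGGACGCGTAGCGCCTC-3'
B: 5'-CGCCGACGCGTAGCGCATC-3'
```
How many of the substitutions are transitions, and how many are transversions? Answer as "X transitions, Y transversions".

Mismatches (1-based):
position 4: G→C (purine→pyrimidine, transversion)
position 17: C→A (pyrimidine→purine, transversion)

0 transitions, 2 transversions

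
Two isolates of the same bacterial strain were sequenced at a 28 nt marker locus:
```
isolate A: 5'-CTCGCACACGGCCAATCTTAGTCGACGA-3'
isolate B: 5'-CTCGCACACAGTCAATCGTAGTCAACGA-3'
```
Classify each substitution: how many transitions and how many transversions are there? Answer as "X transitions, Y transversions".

3 transitions, 1 transversion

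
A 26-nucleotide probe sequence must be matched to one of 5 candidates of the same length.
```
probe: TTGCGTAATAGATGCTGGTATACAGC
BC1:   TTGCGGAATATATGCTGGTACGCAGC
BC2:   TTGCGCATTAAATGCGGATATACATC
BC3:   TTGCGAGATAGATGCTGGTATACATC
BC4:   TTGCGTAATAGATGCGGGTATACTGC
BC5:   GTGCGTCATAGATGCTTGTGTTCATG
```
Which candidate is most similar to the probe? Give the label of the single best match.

BC4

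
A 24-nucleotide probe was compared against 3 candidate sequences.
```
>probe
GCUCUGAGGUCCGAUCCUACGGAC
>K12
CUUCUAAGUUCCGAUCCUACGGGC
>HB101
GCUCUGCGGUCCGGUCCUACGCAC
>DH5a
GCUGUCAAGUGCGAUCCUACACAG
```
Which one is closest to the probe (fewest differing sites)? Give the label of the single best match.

HB101

Hamming distances to probe — K12: 5; HB101: 3; DH5a: 7.
Smallest is HB101 with 3 mismatches.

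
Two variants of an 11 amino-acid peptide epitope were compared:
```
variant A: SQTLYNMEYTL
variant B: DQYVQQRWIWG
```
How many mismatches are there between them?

10

Comparing position by position, 10 residues differ: 1 (S/D), 3 (T/Y), 4 (L/V), 5 (Y/Q), 6 (N/Q), 7 (M/R), 8 (E/W), 9 (Y/I), 10 (T/W), 11 (L/G).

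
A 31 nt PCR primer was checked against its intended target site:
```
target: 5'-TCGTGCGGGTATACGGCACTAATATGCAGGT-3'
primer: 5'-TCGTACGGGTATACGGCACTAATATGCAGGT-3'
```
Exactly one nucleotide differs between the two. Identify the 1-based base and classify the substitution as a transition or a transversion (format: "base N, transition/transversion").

base 5, transition

The sequences differ only at base 5: G→A (purine→purine), a transition.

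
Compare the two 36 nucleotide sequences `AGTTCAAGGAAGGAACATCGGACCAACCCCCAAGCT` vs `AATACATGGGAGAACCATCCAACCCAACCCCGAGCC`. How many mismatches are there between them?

Comparing position by position, 12 positions differ: 2 (G/A), 4 (T/A), 7 (A/T), 10 (A/G), 13 (G/A), 15 (A/C), 20 (G/C), 21 (G/A), 25 (A/C), 27 (C/A), 32 (A/G), 36 (T/C).

12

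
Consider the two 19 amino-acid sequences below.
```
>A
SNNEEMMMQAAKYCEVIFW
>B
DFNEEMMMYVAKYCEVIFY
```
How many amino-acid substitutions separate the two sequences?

5

Mismatches (1-based): position 1: S→D; position 2: N→F; position 9: Q→Y; position 10: A→V; position 19: W→Y.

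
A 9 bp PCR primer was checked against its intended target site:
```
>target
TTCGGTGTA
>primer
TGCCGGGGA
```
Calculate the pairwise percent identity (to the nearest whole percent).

Mismatches at positions 2, 4, 6, 8 (1-based): 4 of 9.
Identical positions: 5/9 = 55.56% → 56%.

56%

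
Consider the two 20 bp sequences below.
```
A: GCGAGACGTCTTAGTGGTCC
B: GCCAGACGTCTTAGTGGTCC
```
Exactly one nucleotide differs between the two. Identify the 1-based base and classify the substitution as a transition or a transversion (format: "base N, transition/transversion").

base 3, transversion

Base 3 changes G→C. G is a purine and C is a pyrimidine, so this is a transversion.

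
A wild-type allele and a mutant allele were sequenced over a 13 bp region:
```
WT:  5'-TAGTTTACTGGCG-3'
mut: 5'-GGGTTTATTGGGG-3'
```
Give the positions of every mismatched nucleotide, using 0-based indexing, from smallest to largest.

0, 1, 7, 11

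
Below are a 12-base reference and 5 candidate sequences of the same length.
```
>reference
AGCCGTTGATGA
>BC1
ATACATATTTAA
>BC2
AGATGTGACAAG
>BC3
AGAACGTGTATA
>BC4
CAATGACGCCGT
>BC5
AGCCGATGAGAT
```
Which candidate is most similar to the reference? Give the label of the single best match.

BC1 differs at 7 positions; BC2 differs at 8 positions; BC3 differs at 7 positions; BC4 differs at 9 positions; BC5 differs at 4 positions. The closest is BC5.

BC5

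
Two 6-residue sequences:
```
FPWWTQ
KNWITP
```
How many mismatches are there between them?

4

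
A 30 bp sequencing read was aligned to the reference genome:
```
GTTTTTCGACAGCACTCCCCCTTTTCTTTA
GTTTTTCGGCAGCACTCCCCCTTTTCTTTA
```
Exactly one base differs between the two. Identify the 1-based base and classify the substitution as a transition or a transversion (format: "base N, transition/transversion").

base 9, transition

Base 9 changes A→G. A is a purine and G is a purine, so this is a transition.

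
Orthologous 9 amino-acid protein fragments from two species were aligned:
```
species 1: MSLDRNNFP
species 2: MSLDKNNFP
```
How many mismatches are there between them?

1

The sequences differ at positions 5 (1-based) — 1 in total.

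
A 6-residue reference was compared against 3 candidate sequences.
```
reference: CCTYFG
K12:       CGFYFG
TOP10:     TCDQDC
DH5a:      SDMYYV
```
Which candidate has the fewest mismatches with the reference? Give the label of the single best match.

K12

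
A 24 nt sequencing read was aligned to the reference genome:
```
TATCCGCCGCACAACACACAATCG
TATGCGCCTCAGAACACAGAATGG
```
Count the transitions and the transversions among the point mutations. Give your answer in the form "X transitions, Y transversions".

Transitions (purine↔purine or pyrimidine↔pyrimidine): none.
Transversions (purine↔pyrimidine): 4 C→G, 9 G→T, 12 C→G, 19 C→G, 23 C→G.

0 transitions, 5 transversions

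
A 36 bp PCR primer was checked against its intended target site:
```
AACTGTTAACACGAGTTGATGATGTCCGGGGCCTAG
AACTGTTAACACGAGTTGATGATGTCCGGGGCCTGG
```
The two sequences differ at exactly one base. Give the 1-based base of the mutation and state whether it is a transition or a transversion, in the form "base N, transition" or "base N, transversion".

base 35, transition

Base 35 changes A→G. A is a purine and G is a purine, so this is a transition.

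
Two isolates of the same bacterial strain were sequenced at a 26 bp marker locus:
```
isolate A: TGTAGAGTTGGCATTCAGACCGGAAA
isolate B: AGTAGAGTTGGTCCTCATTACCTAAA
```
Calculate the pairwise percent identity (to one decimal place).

Mismatches at positions 1, 12, 13, 14, 18, 19, 20, 22, 23 (1-based): 9 of 26.
Identical positions: 17/26 = 65.38% → 65.4%.

65.4%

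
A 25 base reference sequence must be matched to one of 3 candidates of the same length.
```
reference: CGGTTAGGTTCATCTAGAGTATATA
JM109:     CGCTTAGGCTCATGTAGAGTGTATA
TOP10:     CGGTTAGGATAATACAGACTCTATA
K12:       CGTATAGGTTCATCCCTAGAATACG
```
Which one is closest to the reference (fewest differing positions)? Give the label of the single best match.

Hamming distances to reference — JM109: 4; TOP10: 6; K12: 8.
Smallest is JM109 with 4 mismatches.

JM109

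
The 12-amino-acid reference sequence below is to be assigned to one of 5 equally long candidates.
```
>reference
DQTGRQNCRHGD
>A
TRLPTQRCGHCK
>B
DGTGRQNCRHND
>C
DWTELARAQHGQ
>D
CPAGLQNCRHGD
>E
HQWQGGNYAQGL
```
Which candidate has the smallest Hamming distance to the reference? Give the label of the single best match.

B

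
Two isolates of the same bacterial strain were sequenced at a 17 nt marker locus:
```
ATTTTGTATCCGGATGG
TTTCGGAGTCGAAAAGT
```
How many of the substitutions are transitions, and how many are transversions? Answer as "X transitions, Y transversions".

4 transitions, 6 transversions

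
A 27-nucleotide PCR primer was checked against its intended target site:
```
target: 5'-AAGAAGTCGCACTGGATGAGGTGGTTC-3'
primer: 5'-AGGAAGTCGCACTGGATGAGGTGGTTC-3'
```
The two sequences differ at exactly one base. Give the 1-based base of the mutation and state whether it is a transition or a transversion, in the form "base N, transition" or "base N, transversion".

The sequences differ only at base 2: A→G (purine→purine), a transition.

base 2, transition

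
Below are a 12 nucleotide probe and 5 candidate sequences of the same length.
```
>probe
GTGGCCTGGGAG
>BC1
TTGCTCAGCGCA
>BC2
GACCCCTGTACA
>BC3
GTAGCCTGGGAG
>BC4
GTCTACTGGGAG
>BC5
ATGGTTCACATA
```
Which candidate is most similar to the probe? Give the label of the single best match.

Hamming distances to probe — BC1: 7; BC2: 7; BC3: 1; BC4: 3; BC5: 9.
Smallest is BC3 with 1 mismatch.

BC3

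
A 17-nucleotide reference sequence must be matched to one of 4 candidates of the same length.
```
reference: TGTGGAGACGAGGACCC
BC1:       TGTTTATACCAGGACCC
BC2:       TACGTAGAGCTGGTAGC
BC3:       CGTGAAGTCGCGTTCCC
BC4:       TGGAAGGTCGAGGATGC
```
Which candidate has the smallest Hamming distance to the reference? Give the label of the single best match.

BC1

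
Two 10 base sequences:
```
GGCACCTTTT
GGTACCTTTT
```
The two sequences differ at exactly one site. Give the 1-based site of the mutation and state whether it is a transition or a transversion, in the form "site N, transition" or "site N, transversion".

Site 3 changes C→T. C is a pyrimidine and T is a pyrimidine, so this is a transition.

site 3, transition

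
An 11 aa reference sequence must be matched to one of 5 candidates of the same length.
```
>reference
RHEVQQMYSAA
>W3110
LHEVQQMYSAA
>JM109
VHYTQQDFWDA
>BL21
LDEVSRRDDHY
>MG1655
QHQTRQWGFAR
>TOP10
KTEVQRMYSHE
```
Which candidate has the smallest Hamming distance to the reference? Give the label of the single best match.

W3110 differs at 1 position; JM109 differs at 7 positions; BL21 differs at 9 positions; MG1655 differs at 8 positions; TOP10 differs at 5 positions. The closest is W3110.

W3110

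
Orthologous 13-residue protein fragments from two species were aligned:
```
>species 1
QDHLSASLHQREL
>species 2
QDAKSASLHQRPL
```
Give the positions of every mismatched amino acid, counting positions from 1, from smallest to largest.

Scanning 1-based: 3: H/A; 4: L/K; 12: E/P.

3, 4, 12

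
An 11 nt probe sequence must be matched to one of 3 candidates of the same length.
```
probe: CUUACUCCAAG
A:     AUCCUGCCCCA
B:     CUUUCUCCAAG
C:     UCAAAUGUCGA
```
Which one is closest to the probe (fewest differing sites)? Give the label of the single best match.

B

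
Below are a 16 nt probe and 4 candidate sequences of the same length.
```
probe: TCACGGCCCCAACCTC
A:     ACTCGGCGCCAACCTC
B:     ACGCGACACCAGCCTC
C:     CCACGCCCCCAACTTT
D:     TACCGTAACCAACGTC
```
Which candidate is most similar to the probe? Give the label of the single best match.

A differs at 3 bases; B differs at 5 bases; C differs at 4 bases; D differs at 6 bases. The closest is A.

A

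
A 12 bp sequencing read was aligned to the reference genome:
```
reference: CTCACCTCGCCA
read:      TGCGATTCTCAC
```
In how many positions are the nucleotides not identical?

Comparing position by position, 8 positions differ: 1 (C/T), 2 (T/G), 4 (A/G), 5 (C/A), 6 (C/T), 9 (G/T), 11 (C/A), 12 (A/C).

8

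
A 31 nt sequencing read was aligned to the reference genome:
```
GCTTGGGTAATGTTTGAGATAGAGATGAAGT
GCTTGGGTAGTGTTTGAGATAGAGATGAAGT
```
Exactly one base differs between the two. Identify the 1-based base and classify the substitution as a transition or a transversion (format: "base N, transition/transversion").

base 10, transition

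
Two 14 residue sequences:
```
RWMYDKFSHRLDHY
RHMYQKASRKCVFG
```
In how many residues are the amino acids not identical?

The sequences differ at residues 2, 5, 7, 9, 10, 11, 12, 13, 14 (1-based) — 9 in total.

9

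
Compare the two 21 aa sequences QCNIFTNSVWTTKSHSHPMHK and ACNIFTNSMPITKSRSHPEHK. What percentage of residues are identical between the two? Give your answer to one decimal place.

6 positions differ (1, 9, 10, 11, 15, 19), so 15 of 21 match: 15/21 = 71.43%.

71.4%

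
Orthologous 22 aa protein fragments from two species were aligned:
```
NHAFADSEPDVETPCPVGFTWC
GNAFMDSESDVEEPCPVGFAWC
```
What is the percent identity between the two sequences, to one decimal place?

6 positions differ (1, 2, 5, 9, 13, 20), so 16 of 22 match: 16/22 = 72.73%.

72.7%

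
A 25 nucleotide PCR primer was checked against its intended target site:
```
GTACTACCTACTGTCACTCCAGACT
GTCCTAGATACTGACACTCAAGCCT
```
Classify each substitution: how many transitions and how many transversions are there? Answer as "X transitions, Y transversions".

Transitions (purine↔purine or pyrimidine↔pyrimidine): none.
Transversions (purine↔pyrimidine): 3 A→C, 7 C→G, 8 C→A, 14 T→A, 20 C→A, 23 A→C.

0 transitions, 6 transversions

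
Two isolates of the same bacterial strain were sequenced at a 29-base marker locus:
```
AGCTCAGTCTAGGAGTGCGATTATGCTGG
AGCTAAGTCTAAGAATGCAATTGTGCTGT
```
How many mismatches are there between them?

6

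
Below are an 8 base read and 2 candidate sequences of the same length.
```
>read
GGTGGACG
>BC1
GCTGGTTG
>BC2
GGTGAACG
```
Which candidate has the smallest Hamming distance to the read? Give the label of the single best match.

BC1 differs at 3 positions; BC2 differs at 1 position. The closest is BC2.

BC2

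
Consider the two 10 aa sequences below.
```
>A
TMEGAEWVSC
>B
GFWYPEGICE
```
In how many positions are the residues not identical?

9

Comparing position by position, 9 positions differ: 1 (T/G), 2 (M/F), 3 (E/W), 4 (G/Y), 5 (A/P), 7 (W/G), 8 (V/I), 9 (S/C), 10 (C/E).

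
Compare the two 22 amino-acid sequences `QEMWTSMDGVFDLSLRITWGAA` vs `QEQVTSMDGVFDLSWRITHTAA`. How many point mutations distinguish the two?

5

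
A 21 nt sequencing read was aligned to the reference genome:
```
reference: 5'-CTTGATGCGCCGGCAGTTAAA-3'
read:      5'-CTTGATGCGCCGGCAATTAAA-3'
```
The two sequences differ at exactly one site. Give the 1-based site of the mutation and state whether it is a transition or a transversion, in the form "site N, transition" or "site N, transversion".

site 16, transition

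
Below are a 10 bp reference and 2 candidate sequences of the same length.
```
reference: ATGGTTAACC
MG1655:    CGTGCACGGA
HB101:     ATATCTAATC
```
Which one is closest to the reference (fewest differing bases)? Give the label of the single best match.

HB101

Hamming distances to reference — MG1655: 9; HB101: 4.
Smallest is HB101 with 4 mismatches.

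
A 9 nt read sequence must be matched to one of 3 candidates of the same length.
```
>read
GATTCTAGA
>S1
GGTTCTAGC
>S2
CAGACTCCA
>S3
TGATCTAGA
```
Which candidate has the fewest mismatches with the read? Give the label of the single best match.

Hamming distances to read — S1: 2; S2: 5; S3: 3.
Smallest is S1 with 2 mismatches.

S1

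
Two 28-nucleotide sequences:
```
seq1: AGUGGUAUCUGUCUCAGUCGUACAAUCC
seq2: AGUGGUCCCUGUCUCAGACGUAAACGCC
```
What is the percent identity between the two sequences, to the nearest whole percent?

79%

6 positions differ (7, 8, 18, 23, 25, 26), so 22 of 28 match: 22/28 = 78.57%.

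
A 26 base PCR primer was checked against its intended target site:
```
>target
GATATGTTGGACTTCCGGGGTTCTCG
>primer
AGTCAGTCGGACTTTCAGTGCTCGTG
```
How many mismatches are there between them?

11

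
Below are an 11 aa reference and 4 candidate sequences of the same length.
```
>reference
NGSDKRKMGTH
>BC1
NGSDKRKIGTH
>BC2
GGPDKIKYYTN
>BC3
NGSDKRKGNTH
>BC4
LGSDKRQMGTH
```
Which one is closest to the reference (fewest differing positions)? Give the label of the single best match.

BC1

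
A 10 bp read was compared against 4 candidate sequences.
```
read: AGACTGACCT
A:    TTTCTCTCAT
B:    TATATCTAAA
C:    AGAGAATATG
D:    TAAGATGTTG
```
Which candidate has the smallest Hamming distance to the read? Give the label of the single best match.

A

A differs at 6 bases; B differs at 9 bases; C differs at 7 bases; D differs at 9 bases. The closest is A.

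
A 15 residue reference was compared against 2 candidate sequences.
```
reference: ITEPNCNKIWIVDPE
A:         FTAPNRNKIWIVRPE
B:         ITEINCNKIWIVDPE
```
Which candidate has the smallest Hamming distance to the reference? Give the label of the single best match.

B

A differs at 4 residues; B differs at 1 residue. The closest is B.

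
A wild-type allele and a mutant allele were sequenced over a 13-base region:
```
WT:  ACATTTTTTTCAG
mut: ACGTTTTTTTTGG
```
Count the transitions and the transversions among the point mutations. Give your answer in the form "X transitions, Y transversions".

3 transitions, 0 transversions

Transitions (purine↔purine or pyrimidine↔pyrimidine): 3 A→G, 11 C→T, 12 A→G.
Transversions (purine↔pyrimidine): none.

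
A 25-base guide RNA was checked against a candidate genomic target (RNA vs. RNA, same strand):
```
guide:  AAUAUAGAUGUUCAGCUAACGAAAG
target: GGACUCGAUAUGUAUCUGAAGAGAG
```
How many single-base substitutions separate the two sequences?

12

Comparing position by position, 12 positions differ: 1 (A/G), 2 (A/G), 3 (U/A), 4 (A/C), 6 (A/C), 10 (G/A), 12 (U/G), 13 (C/U), 15 (G/U), 18 (A/G), 20 (C/A), 23 (A/G).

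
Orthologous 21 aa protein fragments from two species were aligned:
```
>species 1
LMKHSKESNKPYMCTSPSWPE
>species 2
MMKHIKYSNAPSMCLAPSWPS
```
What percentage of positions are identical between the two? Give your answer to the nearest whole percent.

Mismatches at positions 1, 5, 7, 10, 12, 15, 16, 21 (1-based): 8 of 21.
Identical positions: 13/21 = 61.9% → 62%.

62%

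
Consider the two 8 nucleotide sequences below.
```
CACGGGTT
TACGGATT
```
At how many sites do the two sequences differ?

The sequences differ at sites 1, 6 (1-based) — 2 in total.

2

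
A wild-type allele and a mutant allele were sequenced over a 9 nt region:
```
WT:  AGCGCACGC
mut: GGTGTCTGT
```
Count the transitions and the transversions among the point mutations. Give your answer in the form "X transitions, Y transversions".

5 transitions, 1 transversion

Mismatches (1-based):
base 1: A→G (purine→purine, transition)
base 3: C→T (pyrimidine→pyrimidine, transition)
base 5: C→T (pyrimidine→pyrimidine, transition)
base 6: A→C (purine→pyrimidine, transversion)
base 7: C→T (pyrimidine→pyrimidine, transition)
base 9: C→T (pyrimidine→pyrimidine, transition)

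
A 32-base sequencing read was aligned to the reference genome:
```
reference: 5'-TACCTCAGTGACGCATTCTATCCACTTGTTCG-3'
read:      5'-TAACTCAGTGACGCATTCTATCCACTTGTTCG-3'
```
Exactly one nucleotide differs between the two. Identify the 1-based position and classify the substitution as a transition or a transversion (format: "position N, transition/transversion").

position 3, transversion

Position 3 changes C→A. C is a pyrimidine and A is a purine, so this is a transversion.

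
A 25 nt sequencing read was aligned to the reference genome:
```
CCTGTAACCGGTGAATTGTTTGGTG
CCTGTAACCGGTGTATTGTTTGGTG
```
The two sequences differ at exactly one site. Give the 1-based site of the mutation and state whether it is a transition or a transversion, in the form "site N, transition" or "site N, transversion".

site 14, transversion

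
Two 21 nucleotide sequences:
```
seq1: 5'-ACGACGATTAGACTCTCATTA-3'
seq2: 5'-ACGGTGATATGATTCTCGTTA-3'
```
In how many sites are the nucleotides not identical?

6

Comparing position by position, 6 sites differ: 4 (A/G), 5 (C/T), 9 (T/A), 10 (A/T), 13 (C/T), 18 (A/G).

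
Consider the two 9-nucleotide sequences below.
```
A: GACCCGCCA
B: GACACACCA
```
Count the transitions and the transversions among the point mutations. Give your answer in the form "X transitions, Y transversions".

1 transition, 1 transversion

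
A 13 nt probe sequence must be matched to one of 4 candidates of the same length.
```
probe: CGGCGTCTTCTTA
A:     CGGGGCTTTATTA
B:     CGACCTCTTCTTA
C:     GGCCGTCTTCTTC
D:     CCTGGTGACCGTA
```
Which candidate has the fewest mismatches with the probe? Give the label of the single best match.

A differs at 4 positions; B differs at 2 positions; C differs at 3 positions; D differs at 7 positions. The closest is B.

B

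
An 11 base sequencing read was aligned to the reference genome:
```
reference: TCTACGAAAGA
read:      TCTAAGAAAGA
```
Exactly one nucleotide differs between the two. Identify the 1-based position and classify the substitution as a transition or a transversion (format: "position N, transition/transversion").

Position 5 changes C→A. C is a pyrimidine and A is a purine, so this is a transversion.

position 5, transversion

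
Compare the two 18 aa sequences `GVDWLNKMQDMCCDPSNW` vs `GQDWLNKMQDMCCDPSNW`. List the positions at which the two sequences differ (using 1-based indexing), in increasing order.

2

Differences at position 2 (V→Q).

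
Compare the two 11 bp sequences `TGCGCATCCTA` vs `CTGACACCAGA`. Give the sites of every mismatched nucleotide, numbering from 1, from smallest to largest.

1, 2, 3, 4, 7, 9, 10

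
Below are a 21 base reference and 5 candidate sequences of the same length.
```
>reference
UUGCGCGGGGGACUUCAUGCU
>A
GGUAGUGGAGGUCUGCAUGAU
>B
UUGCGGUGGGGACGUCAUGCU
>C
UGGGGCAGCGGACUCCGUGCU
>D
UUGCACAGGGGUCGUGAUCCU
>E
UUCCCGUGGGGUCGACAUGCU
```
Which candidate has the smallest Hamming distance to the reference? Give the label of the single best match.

B

A differs at 9 sites; B differs at 3 sites; C differs at 6 sites; D differs at 6 sites; E differs at 7 sites. The closest is B.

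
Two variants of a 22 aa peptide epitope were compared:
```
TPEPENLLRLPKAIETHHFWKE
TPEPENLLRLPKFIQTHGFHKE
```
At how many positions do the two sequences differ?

Mismatches (1-based): position 13: A→F; position 15: E→Q; position 18: H→G; position 20: W→H.

4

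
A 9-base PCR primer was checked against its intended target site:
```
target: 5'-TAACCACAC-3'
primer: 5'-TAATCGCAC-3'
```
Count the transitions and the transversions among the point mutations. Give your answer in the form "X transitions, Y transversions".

Transitions (purine↔purine or pyrimidine↔pyrimidine): 4 C→T, 6 A→G.
Transversions (purine↔pyrimidine): none.

2 transitions, 0 transversions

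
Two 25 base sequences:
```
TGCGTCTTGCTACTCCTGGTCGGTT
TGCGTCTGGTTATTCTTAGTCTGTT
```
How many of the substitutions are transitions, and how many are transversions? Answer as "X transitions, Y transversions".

Transitions (purine↔purine or pyrimidine↔pyrimidine): 10 C→T, 13 C→T, 16 C→T, 18 G→A.
Transversions (purine↔pyrimidine): 8 T→G, 22 G→T.

4 transitions, 2 transversions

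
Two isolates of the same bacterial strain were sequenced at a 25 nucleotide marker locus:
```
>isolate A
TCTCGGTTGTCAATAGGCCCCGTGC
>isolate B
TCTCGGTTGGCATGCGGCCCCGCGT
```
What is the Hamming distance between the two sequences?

Comparing position by position, 6 bases differ: 10 (T/G), 13 (A/T), 14 (T/G), 15 (A/C), 23 (T/C), 25 (C/T).

6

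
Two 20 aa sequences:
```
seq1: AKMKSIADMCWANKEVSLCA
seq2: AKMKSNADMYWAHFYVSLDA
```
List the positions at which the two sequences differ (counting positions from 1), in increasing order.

6, 10, 13, 14, 15, 19

Differences at position 6 (I→N), position 10 (C→Y), position 13 (N→H), position 14 (K→F), position 15 (E→Y), position 19 (C→D).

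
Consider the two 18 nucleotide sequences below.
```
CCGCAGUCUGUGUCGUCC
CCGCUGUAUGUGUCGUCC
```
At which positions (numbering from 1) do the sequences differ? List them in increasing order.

5, 8

Scanning 1-based: 5: A/U; 8: C/A.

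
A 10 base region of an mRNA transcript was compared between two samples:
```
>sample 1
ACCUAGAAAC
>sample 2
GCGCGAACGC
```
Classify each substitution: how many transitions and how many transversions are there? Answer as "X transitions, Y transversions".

Mismatches (1-based):
site 1: A→G (purine→purine, transition)
site 3: C→G (pyrimidine→purine, transversion)
site 4: U→C (pyrimidine→pyrimidine, transition)
site 5: A→G (purine→purine, transition)
site 6: G→A (purine→purine, transition)
site 8: A→C (purine→pyrimidine, transversion)
site 9: A→G (purine→purine, transition)

5 transitions, 2 transversions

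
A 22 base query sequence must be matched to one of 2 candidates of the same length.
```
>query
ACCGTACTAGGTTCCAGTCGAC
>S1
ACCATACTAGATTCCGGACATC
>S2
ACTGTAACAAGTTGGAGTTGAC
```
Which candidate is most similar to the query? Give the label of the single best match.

S1 differs at 6 sites; S2 differs at 7 sites. The closest is S1.

S1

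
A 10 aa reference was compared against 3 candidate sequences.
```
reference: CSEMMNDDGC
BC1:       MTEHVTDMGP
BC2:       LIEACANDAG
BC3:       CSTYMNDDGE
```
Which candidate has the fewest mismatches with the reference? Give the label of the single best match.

BC3

BC1 differs at 7 residues; BC2 differs at 8 residues; BC3 differs at 3 residues. The closest is BC3.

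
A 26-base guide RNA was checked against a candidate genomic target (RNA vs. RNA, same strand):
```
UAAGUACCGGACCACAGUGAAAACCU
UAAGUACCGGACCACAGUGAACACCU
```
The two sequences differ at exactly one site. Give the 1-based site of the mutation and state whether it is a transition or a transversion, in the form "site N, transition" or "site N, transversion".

site 22, transversion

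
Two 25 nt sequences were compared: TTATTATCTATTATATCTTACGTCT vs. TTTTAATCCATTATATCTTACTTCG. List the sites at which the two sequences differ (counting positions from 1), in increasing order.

Scanning 1-based: 3: A/T; 5: T/A; 9: T/C; 22: G/T; 25: T/G.

3, 5, 9, 22, 25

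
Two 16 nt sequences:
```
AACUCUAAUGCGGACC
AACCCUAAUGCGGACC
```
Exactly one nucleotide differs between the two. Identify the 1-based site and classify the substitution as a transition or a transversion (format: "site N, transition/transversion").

site 4, transition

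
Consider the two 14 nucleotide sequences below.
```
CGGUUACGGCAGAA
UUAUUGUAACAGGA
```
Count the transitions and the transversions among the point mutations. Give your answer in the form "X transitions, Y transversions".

Mismatches (1-based):
base 1: C→U (pyrimidine→pyrimidine, transition)
base 2: G→U (purine→pyrimidine, transversion)
base 3: G→A (purine→purine, transition)
base 6: A→G (purine→purine, transition)
base 7: C→U (pyrimidine→pyrimidine, transition)
base 8: G→A (purine→purine, transition)
base 9: G→A (purine→purine, transition)
base 13: A→G (purine→purine, transition)

7 transitions, 1 transversion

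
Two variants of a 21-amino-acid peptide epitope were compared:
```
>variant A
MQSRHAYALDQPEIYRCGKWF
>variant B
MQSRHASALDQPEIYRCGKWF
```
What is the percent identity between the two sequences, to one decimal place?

Mismatch at position 7 (1-based): 1 of 21.
Identical positions: 20/21 = 95.24% → 95.2%.

95.2%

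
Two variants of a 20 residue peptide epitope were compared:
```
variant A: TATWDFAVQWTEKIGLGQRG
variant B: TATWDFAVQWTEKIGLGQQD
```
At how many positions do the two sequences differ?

Comparing position by position, 2 positions differ: 19 (R/Q), 20 (G/D).

2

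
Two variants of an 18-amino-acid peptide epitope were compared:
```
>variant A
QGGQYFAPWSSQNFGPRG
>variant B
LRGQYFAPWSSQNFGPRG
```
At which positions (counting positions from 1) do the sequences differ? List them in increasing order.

Scanning 1-based: 1: Q/L; 2: G/R.

1, 2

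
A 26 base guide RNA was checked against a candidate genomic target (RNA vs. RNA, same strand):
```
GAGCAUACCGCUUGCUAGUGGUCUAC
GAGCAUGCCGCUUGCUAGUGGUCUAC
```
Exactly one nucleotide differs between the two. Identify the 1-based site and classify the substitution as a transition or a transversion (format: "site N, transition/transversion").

Site 7 changes A→G. A is a purine and G is a purine, so this is a transition.

site 7, transition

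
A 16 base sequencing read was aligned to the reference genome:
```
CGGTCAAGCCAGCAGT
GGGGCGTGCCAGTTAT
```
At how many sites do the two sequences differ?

Comparing position by position, 7 sites differ: 1 (C/G), 4 (T/G), 6 (A/G), 7 (A/T), 13 (C/T), 14 (A/T), 15 (G/A).

7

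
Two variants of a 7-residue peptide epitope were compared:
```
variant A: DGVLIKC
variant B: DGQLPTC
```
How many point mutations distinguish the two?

3

Mismatches (1-based): position 3: V→Q; position 5: I→P; position 6: K→T.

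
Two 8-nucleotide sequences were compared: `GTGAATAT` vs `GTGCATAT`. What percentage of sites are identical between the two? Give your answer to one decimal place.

1 position differs (4), so 7 of 8 match: 7/8 = 87.5%.

87.5%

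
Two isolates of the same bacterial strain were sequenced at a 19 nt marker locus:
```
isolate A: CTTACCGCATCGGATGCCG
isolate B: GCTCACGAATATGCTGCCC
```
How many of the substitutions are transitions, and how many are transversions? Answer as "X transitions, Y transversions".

Mismatches (1-based):
base 1: C→G (pyrimidine→purine, transversion)
base 2: T→C (pyrimidine→pyrimidine, transition)
base 4: A→C (purine→pyrimidine, transversion)
base 5: C→A (pyrimidine→purine, transversion)
base 8: C→A (pyrimidine→purine, transversion)
base 11: C→A (pyrimidine→purine, transversion)
base 12: G→T (purine→pyrimidine, transversion)
base 14: A→C (purine→pyrimidine, transversion)
base 19: G→C (purine→pyrimidine, transversion)

1 transition, 8 transversions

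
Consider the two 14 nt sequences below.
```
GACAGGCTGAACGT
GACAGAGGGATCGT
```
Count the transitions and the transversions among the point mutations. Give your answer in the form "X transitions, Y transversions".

1 transition, 3 transversions

Mismatches (1-based):
position 6: G→A (purine→purine, transition)
position 7: C→G (pyrimidine→purine, transversion)
position 8: T→G (pyrimidine→purine, transversion)
position 11: A→T (purine→pyrimidine, transversion)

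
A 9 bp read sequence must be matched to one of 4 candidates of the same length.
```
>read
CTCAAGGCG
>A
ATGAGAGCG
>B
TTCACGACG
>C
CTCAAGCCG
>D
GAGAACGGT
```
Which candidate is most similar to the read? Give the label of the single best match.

C

A differs at 4 positions; B differs at 3 positions; C differs at 1 position; D differs at 6 positions. The closest is C.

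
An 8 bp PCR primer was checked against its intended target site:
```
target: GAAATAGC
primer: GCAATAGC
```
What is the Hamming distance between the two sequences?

1

Mismatches (1-based): base 2: A→C.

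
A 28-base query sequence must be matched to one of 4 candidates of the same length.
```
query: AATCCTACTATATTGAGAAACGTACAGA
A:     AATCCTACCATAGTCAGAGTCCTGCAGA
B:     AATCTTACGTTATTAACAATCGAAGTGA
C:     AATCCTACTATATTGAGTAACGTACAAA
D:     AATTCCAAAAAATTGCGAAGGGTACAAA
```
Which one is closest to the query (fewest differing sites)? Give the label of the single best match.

Hamming distances to query — A: 7; B: 9; C: 2; D: 9.
Smallest is C with 2 mismatches.

C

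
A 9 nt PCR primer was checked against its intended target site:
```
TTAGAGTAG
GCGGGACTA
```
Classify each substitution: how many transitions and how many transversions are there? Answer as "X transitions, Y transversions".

6 transitions, 2 transversions

Transitions (purine↔purine or pyrimidine↔pyrimidine): 2 T→C, 3 A→G, 5 A→G, 6 G→A, 7 T→C, 9 G→A.
Transversions (purine↔pyrimidine): 1 T→G, 8 A→T.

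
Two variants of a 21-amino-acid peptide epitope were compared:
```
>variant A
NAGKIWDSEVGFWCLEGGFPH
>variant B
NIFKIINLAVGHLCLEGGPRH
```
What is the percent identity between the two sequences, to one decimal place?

52.4%

10 positions differ (2, 3, 6, 7, 8, 9, 12, 13, 19, 20), so 11 of 21 match: 11/21 = 52.38%.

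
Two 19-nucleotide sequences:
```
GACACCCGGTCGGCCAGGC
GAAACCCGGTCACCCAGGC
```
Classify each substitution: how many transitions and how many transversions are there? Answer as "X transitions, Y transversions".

Transitions (purine↔purine or pyrimidine↔pyrimidine): 12 G→A.
Transversions (purine↔pyrimidine): 3 C→A, 13 G→C.

1 transition, 2 transversions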